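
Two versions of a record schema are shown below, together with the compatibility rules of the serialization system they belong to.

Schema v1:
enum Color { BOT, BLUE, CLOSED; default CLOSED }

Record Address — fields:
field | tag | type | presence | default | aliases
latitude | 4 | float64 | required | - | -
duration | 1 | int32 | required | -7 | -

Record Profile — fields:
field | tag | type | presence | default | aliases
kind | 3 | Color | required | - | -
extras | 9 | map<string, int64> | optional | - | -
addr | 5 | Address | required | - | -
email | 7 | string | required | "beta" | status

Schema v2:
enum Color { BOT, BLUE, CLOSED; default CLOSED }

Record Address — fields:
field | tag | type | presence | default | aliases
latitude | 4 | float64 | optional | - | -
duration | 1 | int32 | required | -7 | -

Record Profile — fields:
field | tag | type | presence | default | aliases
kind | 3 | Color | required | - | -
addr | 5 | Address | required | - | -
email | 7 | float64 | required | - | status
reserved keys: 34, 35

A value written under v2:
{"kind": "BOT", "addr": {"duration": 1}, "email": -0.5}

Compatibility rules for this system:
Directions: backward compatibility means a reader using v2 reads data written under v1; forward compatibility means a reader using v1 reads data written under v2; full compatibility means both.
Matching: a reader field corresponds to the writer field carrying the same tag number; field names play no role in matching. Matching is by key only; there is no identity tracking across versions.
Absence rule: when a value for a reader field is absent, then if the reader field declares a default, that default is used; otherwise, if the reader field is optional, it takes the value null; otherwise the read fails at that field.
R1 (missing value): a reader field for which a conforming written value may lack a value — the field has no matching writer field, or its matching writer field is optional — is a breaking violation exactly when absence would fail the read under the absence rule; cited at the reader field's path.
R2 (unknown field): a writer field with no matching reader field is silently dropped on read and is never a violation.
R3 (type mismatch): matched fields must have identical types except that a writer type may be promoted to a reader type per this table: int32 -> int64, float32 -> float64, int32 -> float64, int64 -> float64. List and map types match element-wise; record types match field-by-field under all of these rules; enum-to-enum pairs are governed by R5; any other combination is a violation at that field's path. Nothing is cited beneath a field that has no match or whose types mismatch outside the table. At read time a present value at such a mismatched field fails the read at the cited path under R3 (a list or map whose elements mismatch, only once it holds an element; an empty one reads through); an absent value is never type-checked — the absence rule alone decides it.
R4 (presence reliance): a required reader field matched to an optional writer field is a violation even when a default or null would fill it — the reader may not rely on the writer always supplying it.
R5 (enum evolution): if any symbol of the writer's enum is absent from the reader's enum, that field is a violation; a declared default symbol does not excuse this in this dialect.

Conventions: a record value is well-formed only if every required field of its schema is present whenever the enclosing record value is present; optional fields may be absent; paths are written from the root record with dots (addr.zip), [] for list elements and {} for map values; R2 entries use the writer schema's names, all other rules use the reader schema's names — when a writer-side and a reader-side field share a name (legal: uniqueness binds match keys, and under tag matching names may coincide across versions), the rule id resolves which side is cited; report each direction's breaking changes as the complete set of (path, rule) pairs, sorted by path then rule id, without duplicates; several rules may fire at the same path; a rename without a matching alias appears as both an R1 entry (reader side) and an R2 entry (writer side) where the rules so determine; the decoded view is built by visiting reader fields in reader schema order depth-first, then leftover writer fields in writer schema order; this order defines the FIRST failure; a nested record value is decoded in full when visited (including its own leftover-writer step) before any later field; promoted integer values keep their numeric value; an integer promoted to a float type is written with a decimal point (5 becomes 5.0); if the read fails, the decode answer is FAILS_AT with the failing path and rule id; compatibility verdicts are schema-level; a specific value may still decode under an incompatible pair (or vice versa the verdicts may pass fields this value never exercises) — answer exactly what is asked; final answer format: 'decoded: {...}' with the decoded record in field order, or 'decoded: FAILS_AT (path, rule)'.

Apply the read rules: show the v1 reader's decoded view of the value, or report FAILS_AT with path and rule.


arrows below run writer -> reader for Profile
decoding the Profile value with the v1 reader:
  kind := "BOT"
  extras := null (absent, optional -> null)
  read fails at addr.latitude under R1 (no fill)
  => FAILS_AT (addr.latitude, R1)
remaining Profile differences; none change what is asked:
  field email in record Profile: type string changed to float64 (its default is dropped) -> changes Profile's schema-level verdicts only — the decode of this value is the same
  removed field extras from record Profile -> fires no rule on Profile under this dialect and leaves the result unchanged

decoded: FAILS_AT (addr.latitude, R1)


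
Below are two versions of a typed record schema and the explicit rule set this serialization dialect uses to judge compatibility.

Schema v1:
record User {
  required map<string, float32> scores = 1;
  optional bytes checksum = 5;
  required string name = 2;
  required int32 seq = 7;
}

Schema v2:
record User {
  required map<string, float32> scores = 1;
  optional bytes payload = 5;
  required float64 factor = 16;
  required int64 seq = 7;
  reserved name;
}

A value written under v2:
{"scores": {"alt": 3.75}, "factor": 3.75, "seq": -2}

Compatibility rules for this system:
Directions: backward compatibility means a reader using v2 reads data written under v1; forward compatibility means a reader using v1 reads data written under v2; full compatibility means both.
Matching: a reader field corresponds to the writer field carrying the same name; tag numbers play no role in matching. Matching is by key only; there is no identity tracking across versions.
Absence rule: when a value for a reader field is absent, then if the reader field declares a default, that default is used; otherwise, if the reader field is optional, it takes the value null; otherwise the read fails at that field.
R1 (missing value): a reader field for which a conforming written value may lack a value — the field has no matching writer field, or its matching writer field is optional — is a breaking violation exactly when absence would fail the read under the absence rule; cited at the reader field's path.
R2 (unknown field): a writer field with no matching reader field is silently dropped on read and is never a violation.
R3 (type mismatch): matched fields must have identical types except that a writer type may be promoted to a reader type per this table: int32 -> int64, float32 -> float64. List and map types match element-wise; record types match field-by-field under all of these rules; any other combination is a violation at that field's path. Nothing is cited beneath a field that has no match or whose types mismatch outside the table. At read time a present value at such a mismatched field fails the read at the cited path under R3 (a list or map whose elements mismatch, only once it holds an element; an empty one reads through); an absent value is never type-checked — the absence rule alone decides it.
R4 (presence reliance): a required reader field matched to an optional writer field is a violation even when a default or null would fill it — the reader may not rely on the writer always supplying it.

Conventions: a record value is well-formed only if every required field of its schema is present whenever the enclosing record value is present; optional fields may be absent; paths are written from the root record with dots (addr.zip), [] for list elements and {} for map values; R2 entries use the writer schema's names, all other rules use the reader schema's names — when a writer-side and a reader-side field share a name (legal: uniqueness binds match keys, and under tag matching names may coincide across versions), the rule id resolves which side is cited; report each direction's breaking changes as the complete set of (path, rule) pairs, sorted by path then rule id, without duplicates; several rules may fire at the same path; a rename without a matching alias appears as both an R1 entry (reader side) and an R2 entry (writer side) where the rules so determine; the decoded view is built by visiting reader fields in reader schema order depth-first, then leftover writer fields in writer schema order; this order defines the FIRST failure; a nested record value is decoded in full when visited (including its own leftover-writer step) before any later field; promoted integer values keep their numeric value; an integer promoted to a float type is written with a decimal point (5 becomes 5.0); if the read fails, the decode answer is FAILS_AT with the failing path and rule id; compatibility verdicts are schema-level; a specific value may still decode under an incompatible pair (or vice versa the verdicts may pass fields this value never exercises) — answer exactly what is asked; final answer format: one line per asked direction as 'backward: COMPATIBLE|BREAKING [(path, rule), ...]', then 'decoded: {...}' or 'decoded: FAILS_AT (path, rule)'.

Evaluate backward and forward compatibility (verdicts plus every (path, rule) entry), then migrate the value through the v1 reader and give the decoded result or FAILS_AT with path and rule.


arrows below run writer -> reader for User
checking backward for User: reader v2 against writer v1:
  map<string, float32> -> map<string, float32>, writer required: scores aligns to scores
  payload: no writer-side match
  factor: no writer-side match
  int32 -> int64, writer required: seq aligns to seq
  checksum (writer side), unknown to reader
  name (writer side), unknown to reader
  violation R1 at factor
  => backward verdict for User: BREAKING, 1 violation(s)
checking forward for User: reader v1 against writer v2:
  map<string, float32> -> map<string, float32>, writer required: scores aligns to scores
  checksum: no writer-side match
  name: no writer-side match
  int64 -> int32, writer required: seq aligns to seq
  payload (writer side), unknown to reader
  factor (writer side), unknown to reader
  violation R1 at name
  violation R3 at seq
  => forward verdict for User: BREAKING, 2 violation(s)
decode (reader v1):
  scores := {"alt": 3.75}
  checksum := null (absent, optional -> null)
  read fails at name under R1 (no fill)
  => FAILS_AT (name, R1)

backward: BREAKING [(factor, R1)]; forward: BREAKING [(name, R1), (seq, R3)]; decoded: FAILS_AT (name, R1)


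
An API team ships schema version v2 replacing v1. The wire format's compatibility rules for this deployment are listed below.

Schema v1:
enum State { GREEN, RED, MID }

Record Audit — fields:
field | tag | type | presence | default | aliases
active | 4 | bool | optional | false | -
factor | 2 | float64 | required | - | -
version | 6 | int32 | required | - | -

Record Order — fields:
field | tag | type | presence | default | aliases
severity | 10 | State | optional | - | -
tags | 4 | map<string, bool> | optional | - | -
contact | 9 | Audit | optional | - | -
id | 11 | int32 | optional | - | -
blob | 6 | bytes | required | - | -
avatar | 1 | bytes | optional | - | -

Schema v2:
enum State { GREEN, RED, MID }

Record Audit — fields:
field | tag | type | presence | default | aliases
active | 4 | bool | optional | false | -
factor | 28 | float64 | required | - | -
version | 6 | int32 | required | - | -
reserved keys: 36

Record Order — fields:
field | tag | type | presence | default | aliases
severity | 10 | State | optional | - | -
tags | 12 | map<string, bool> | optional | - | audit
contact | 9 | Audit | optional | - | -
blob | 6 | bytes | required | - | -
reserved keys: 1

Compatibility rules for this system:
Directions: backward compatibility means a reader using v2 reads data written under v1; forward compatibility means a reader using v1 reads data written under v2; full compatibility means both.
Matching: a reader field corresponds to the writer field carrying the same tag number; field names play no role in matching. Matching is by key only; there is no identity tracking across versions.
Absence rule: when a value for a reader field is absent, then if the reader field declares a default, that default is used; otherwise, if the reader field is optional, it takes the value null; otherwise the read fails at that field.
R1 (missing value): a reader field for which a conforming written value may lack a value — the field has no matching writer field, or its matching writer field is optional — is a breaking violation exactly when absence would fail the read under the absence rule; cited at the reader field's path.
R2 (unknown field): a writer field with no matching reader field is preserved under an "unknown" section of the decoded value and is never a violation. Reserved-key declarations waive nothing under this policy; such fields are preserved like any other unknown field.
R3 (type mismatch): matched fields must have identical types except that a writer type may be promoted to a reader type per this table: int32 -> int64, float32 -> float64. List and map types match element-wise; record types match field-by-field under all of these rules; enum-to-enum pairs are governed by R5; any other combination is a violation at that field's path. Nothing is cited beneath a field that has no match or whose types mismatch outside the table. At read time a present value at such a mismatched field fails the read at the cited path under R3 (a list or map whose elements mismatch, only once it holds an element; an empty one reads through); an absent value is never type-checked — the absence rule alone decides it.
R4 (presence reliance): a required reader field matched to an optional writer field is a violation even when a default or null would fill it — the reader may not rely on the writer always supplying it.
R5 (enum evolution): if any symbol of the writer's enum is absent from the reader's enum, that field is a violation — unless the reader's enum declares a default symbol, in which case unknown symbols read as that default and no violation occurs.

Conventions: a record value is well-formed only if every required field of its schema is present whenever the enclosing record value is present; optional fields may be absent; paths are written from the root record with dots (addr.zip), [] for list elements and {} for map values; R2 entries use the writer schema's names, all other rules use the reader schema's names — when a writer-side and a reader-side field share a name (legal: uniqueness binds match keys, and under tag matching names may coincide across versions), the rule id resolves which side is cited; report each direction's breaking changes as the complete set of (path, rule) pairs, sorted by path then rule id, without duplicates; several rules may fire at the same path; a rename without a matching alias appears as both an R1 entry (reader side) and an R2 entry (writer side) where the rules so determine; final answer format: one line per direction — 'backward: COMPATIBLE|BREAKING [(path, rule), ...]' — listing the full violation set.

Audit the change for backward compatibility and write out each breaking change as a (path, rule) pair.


backward: BREAKING [(contact.factor, R1)]

the writer's type comes first in each Order pair
backward for Order (reader v2, writer v1):
  severity <- severity (State -> State, writer optional)
  tags: no writer match
  contact <- contact (Audit -> Audit, writer optional)
  blob <- blob (bytes -> bytes, writer required)
  leftover writer field: tags
  leftover writer field: id
  leftover writer field: avatar
  contact.active <- contact.active (bool -> bool, writer optional)
  contact.factor: no writer match
  contact.version <- contact.version (int32 -> int32, writer required)
  leftover writer field: contact.factor
  rule R1 violated at contact.factor
  => backward verdict for Order: BREAKING, 1 violation(s)
ruling out the remaining Order differences:
  removed field id from record Order -> no rule fires on it in Order's dialect; the asked verdict holds
  field tags in record Order: tag 4 changed to 12 -> no rule fires on it in Order's dialect; the asked verdict holds
  removed field avatar from record Order (its key 1 joins the reserved list) -> no rule fires on it in Order's dialect; the asked verdict holds


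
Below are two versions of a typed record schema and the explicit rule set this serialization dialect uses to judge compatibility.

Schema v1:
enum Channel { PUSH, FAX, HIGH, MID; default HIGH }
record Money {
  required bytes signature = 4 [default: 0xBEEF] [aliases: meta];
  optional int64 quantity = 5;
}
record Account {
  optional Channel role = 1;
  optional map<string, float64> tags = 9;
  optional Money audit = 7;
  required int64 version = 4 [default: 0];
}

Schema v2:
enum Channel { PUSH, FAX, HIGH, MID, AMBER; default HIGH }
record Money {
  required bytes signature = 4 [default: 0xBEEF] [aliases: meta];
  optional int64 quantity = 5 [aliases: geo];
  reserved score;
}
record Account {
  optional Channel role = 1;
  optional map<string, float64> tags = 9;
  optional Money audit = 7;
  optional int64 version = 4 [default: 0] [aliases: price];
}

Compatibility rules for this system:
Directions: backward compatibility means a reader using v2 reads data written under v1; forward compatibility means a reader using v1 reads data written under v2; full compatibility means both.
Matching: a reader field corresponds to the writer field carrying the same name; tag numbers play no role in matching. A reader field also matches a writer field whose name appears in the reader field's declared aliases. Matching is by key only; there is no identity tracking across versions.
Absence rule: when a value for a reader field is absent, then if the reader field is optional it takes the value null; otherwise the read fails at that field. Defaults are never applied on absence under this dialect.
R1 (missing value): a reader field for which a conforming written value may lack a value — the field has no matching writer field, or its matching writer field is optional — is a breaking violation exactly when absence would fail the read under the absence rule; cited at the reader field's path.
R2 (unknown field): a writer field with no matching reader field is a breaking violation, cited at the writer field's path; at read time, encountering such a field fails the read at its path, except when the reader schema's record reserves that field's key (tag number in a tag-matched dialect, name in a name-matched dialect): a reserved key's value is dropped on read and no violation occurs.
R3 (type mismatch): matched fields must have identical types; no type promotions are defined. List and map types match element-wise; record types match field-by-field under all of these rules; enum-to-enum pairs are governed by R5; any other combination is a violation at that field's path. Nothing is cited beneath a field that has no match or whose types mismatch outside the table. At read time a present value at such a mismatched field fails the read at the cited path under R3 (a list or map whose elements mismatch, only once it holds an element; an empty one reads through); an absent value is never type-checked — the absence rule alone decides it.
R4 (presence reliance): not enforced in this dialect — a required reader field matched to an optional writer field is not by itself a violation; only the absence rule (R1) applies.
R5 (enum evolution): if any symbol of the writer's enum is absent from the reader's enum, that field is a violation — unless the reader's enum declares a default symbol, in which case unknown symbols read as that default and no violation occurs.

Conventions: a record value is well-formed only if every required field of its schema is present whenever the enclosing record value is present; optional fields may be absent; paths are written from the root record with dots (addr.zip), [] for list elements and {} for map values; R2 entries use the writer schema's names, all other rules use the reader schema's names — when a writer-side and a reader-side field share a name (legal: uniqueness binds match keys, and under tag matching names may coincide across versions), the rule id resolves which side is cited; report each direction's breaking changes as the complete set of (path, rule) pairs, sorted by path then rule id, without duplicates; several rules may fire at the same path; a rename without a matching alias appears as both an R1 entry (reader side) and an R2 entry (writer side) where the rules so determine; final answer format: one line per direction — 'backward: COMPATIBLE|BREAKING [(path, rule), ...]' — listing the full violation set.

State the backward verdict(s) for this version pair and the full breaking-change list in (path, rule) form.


the writer's type comes first in each Account pair
checking backward for Account: reader v2 against writer v1:
  role <- role (Channel -> Channel, writer optional)
  tags <- tags (map<string, float64> -> map<string, float64>, writer optional)
  audit <- audit (Money -> Money, writer optional)
  version <- version (int64 -> int64, writer required)
  audit.signature <- audit.signature (bytes -> bytes, writer required)
  audit.quantity <- audit.quantity (int64 -> int64, writer optional)
  nothing fires on Account: backward is COMPATIBLE
remaining Account differences; none change what is asked:
  enum Channel (field role in record Account): symbol AMBER added -> fires no rule on Account, leaving the asked answer as it is
  field version in record Account: required changed to optional -> matters only for Account's forward compatibility — outside the asked direction

backward: COMPATIBLE []


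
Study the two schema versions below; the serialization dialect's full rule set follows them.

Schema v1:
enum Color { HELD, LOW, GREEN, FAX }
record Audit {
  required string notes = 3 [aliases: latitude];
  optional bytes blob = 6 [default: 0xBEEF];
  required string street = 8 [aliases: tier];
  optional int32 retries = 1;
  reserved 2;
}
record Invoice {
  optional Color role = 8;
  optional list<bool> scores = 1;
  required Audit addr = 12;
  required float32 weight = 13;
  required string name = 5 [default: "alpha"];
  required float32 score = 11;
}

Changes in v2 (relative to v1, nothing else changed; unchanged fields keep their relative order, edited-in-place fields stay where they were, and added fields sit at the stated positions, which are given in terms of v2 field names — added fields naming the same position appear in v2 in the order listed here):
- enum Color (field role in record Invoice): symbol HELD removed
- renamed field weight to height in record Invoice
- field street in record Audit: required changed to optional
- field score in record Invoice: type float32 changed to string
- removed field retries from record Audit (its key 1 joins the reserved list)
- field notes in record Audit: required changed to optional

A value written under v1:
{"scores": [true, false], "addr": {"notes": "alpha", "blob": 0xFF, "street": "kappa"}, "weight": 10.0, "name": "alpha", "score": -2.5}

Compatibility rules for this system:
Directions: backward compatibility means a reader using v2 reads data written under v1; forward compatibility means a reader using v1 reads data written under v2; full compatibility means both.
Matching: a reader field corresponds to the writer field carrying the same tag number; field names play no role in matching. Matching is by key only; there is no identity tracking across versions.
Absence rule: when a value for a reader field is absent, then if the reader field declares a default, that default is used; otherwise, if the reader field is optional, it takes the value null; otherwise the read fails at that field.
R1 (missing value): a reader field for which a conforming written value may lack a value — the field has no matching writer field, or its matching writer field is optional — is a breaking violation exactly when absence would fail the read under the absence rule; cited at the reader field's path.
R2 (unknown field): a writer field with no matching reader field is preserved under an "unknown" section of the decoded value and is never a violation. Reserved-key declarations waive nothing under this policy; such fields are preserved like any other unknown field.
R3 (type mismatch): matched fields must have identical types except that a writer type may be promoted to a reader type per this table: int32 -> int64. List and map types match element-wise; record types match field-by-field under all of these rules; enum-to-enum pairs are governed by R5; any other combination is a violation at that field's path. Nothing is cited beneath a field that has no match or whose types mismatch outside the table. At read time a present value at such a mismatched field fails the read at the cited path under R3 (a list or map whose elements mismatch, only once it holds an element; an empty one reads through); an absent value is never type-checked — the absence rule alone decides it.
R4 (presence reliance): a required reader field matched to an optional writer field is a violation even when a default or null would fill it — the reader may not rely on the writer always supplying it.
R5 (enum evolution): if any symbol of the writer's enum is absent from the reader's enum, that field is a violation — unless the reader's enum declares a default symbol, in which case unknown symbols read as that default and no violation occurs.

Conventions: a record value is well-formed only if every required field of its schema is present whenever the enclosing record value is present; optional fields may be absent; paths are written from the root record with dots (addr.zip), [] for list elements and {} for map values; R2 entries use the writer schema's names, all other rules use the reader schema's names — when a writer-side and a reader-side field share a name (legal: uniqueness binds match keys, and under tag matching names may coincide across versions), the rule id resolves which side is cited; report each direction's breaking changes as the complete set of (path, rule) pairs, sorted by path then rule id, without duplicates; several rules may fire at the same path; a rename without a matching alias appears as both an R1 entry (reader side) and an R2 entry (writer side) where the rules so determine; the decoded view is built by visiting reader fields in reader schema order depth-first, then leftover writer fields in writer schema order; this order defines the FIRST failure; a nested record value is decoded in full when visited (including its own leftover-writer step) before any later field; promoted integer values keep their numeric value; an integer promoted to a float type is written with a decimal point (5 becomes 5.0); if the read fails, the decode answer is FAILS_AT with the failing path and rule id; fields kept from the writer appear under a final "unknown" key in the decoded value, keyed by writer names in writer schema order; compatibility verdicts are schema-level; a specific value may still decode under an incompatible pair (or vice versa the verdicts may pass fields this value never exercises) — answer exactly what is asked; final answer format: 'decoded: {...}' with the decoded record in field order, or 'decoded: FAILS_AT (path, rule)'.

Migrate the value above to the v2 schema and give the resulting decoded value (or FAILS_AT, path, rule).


arrows below run writer -> reader for Invoice
decode walk for Invoice under reader schema v2:
  role := null (missing; optional => null)
  scores := [true, false]
  addr.notes := "alpha"
  addr.blob := 0xFF
  addr.street := "kappa"
  height := 10.0 (from writer weight)
  name := "alpha"
  read fails at score under R3
  => FAILS_AT (score, R3)
the rest of the Invoice diff is inert for this question:
  enum Color (field role in record Invoice): symbol HELD removed -> matters for Invoice compatibility verdicts, not for this value's decode
  renamed field weight to height in record Invoice -> inert under this dialect — no rule fires on Invoice and the result does not move
  field street in record Audit: required changed to optional -> matters for Invoice compatibility verdicts, not for this value's decode
  removed field retries from record Audit (its key 1 joins the reserved list) -> inert under this dialect — no rule fires on Invoice and the result does not move
  field notes in record Audit: required changed to optional -> matters for Invoice compatibility verdicts, not for this value's decode

decoded: FAILS_AT (score, R3)


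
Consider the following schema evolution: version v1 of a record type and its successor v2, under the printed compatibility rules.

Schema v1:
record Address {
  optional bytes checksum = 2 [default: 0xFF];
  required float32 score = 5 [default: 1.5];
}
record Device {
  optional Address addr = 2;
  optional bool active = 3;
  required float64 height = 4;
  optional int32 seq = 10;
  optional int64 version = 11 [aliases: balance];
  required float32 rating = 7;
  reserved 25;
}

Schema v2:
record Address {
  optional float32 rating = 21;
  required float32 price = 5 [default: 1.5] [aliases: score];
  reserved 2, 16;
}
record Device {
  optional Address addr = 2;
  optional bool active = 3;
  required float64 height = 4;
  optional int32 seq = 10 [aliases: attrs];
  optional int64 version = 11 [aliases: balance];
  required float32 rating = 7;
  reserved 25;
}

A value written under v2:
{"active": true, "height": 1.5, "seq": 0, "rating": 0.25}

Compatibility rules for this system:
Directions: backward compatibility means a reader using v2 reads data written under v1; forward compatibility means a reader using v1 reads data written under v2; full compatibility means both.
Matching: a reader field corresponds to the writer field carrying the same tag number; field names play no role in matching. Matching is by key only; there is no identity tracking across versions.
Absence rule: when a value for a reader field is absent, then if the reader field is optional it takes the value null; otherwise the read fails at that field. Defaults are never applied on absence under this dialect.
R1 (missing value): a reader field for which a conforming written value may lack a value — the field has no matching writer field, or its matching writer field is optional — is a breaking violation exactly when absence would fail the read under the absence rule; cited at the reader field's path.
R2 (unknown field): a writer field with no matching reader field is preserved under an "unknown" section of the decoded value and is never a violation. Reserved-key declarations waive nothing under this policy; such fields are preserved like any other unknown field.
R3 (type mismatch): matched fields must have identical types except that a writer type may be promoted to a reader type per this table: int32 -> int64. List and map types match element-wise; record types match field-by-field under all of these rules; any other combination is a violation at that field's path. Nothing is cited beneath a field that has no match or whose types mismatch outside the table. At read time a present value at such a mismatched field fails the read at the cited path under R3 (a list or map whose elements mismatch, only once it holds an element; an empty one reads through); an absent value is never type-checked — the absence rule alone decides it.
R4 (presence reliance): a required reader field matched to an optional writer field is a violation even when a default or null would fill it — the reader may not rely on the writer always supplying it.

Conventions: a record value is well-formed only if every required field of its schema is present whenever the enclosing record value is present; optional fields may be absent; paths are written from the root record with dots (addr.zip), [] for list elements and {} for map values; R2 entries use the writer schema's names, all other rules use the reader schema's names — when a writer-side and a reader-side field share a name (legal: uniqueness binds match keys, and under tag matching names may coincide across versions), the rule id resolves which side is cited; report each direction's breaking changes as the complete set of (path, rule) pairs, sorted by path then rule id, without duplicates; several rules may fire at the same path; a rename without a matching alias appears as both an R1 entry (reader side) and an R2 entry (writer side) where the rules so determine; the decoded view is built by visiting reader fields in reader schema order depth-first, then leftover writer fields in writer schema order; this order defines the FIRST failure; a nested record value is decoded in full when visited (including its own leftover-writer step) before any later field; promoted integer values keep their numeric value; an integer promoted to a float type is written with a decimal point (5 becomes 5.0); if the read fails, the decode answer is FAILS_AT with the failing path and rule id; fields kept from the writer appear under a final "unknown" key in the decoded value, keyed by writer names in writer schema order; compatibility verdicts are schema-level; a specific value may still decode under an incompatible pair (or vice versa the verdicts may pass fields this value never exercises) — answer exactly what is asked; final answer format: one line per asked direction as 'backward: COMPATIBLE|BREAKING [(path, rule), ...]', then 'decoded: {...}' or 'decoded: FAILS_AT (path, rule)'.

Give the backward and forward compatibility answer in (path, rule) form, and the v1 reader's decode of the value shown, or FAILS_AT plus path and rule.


backward: COMPATIBLE []; forward: COMPATIBLE []; decoded: {"addr": null, "active": true, "height": 1.5, "seq": 0, "version": null, "rating": 0.25}

each type pair in Device: writer, then reader
checking backward for Device: reader v2 against writer v1:
  addr: paired with writer addr (Address -> Address; writer optional)
  active: paired with writer active (bool -> bool; writer optional)
  height: paired with writer height (float64 -> float64; writer required)
  seq: paired with writer seq (int32 -> int32; writer optional)
  version: paired with writer version (int64 -> int64; writer optional)
  rating: paired with writer rating (float32 -> float32; writer required)
  addr.rating: no writer-side match
  addr.price: paired with writer addr.score (float32 -> float32; writer required)
  leftover writer field: addr.checksum
  => no violations; backward on Device: COMPATIBLE
checking forward for Device: reader v1 against writer v2:
  addr: paired with writer addr (Address -> Address; writer optional)
  active: paired with writer active (bool -> bool; writer optional)
  height: paired with writer height (float64 -> float64; writer required)
  seq: paired with writer seq (int32 -> int32; writer optional)
  version: paired with writer version (int64 -> int64; writer optional)
  rating: paired with writer rating (float32 -> float32; writer required)
  addr.checksum: no writer-side match
  addr.score: paired with writer addr.price (float32 -> float32; writer required)
  leftover writer field: addr.rating
  => no violations; forward on Device: COMPATIBLE
decode (reader v1):
  addr := null (not supplied -> null)
  active := true
  height := 1.5
  seq := 0
  version := null (not supplied -> null)
  rating := 0.25
  => decoded: {"addr": null, "active": true, "height": 1.5, "seq": 0, "version": null, "rating": 0.25}


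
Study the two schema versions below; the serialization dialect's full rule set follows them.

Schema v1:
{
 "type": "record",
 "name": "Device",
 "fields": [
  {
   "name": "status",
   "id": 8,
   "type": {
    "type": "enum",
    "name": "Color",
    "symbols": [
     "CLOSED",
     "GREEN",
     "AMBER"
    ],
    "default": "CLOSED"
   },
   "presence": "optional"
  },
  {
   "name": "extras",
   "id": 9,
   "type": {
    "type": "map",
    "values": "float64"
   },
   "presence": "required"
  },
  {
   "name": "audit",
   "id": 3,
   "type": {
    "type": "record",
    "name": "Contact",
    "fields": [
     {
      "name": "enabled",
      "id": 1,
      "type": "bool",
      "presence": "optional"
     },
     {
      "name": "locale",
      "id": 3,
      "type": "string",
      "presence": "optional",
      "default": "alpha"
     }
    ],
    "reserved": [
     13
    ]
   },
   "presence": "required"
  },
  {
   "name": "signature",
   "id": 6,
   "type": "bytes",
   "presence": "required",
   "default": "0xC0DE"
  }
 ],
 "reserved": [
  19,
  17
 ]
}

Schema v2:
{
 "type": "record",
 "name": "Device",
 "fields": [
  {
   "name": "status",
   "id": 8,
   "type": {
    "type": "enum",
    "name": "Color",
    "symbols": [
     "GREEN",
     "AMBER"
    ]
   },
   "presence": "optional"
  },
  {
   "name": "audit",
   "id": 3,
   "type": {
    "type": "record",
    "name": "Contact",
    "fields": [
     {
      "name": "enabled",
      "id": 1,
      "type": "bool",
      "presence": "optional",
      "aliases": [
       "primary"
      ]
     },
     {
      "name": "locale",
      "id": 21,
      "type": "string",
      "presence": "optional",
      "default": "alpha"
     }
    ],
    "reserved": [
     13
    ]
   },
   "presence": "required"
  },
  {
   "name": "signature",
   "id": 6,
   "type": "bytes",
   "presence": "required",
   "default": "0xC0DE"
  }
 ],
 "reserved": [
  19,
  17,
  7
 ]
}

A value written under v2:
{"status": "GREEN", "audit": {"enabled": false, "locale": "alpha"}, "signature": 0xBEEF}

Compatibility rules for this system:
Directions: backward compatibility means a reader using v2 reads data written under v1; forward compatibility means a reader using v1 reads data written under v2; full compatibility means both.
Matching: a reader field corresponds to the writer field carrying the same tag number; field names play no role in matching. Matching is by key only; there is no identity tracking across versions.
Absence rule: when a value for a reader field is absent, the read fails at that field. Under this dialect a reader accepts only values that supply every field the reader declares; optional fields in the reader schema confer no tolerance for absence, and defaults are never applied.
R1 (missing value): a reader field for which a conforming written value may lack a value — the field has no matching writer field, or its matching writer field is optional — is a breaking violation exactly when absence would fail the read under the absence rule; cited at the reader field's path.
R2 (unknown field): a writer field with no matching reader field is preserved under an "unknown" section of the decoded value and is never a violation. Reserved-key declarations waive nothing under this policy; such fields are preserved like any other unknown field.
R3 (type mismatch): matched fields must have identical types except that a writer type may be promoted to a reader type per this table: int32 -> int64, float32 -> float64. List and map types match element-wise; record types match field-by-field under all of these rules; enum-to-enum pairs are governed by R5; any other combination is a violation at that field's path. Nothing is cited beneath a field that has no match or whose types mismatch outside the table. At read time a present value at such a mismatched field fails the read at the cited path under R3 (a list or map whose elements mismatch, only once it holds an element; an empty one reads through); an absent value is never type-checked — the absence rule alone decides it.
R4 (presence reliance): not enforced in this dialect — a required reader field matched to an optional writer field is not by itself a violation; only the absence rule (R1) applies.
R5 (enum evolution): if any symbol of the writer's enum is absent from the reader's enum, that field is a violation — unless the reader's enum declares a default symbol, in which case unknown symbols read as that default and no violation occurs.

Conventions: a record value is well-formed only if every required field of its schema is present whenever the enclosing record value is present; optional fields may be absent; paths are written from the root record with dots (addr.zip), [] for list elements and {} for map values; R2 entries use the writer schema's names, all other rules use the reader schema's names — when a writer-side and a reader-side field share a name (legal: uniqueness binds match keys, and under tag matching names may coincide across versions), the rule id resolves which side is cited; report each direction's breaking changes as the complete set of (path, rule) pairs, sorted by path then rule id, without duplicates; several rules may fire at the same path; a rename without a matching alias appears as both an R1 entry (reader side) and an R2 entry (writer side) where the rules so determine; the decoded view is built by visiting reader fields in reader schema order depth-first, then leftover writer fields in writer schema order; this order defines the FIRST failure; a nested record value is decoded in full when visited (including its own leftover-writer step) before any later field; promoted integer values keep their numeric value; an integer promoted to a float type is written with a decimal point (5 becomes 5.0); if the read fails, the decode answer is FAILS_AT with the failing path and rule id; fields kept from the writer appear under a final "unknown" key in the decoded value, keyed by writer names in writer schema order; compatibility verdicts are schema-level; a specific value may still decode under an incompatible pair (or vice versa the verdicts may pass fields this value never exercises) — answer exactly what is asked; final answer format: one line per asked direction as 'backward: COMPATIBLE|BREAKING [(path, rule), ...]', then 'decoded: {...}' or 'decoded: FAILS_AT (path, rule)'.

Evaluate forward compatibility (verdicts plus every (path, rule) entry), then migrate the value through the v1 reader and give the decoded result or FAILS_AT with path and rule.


forward: BREAKING [(audit.enabled, R1), (audit.locale, R1), (extras, R1), (status, R1)]; decoded: FAILS_AT (extras, R1)

the writer's type comes first in each Device pair
forward on Device — v1 reading data written by v2:
  Color -> Color, writer optional: status aligns to status
  no writer field matches reader extras
  Contact -> Contact, writer required: audit aligns to audit
  bytes -> bytes, writer required: signature aligns to signature
  bool -> bool, writer optional: audit.enabled aligns to audit.enabled
  no writer field matches reader audit.locale
  writer field audit.locale has no reader counterpart
  violation R1 at audit.enabled
  violation R1 at audit.locale
  violation R1 at extras
  violation R1 at status
  => forward: BREAKING (4)
migrating the Device value to v1:
  status := "GREEN"
  read fails at extras under R1 (no fill)
  => FAILS_AT (extras, R1)
ruling out the remaining Device differences:
  field locale in record Contact: tag 3 changed to 21 -> triggers nothing under Device's printed rules — same verdict
  enum Color (field status in record Device): symbol CLOSED removed (it was the default; the default is cleared) -> its effect on Device is confined to the backward direction, not asked
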